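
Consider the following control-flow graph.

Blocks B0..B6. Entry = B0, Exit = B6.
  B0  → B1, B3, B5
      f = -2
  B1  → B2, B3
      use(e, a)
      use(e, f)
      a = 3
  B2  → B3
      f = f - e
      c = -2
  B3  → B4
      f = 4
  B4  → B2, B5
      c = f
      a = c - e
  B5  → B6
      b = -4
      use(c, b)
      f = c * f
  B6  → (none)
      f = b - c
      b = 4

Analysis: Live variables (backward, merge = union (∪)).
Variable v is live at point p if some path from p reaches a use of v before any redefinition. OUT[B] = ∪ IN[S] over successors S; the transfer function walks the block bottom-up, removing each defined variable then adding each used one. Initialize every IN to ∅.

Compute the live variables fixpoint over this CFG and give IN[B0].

Answer: {a, c, e}

Derivation:
Per-block solution:
  B0: | IN={a, c, e} | OUT={a, c, e, f}
  B1: | IN={a, e, f} | OUT={e, f}
  B2: | IN={e, f} | OUT={e}
  B3: | IN={e} | OUT={e, f}
  B4: | IN={e, f} | OUT={c, e, f}
  B5: | IN={c, f} | OUT={b, c}
  B6: | IN={b, c} | OUT={}

Merge at B0: OUT[B0] = IN[B1] ⊔ IN[B3] ⊔ IN[B5] = {a, c, e, f}
Applying B0's transfer function to that OUT value gives IN[B0] (row B0 above).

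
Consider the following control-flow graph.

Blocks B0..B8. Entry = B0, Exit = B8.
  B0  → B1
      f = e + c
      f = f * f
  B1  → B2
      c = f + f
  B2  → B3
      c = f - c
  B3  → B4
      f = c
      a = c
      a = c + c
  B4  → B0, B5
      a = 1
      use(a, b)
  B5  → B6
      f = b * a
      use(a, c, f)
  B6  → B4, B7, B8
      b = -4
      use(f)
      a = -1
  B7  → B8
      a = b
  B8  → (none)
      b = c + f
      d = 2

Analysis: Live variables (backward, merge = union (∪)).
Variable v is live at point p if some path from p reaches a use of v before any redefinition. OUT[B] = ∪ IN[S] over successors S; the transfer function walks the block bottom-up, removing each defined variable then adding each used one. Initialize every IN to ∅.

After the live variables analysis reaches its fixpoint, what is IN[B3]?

Answer: {b, c, e}

Working:
Fixpoint table:
  B0:  IN={b, c, e}  OUT={b, e, f}
  B1:  IN={b, e, f}  OUT={b, c, e, f}
  B2:  IN={b, c, e, f}  OUT={b, c, e}
  B3:  IN={b, c, e}  OUT={b, c, e}
  B4:  IN={b, c, e}  OUT={a, b, c, e}
  B5:  IN={a, b, c, e}  OUT={c, e, f}
  B6:  IN={c, e, f}  OUT={b, c, e, f}
  B7:  IN={b, c, f}  OUT={c, f}
  B8:  IN={c, f}  OUT={}

Merge at B3: OUT[B3] = IN[B4] = {b, c, e}
Applying B3's transfer function to that OUT value gives IN[B3] (row B3 above).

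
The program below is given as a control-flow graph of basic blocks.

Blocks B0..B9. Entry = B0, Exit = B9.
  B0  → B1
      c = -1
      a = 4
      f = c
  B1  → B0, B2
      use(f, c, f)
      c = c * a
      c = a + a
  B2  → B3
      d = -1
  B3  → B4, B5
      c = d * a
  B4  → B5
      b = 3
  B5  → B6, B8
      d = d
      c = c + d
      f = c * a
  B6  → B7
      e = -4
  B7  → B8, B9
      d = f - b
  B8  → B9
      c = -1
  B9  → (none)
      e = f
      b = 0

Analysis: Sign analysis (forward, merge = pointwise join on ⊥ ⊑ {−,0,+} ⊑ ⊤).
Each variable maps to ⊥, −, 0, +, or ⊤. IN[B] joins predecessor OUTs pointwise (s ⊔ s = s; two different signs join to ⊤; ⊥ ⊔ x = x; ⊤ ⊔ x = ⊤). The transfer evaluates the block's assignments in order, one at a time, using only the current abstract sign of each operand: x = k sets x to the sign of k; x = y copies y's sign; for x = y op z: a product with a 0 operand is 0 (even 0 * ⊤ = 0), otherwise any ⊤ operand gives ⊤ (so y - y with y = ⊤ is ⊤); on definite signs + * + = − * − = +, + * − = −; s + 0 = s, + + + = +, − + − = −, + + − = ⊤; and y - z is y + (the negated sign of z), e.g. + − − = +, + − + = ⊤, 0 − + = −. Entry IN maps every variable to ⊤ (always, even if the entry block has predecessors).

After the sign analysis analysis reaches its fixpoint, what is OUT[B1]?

Fixpoint table:
  B0: | IN=(all ⊤) | OUT={a:+, c:-, f:-; rest ⊤}
  B1: | IN={a:+, c:-, f:-; rest ⊤} | OUT={a:+, c:+, f:-; rest ⊤}
  B2: | IN={a:+, c:+, f:-; rest ⊤} | OUT={a:+, c:+, d:-, f:-; rest ⊤}
  B3: | IN={a:+, c:+, d:-, f:-; rest ⊤} | OUT={a:+, c:-, d:-, f:-; rest ⊤}
  B4: | IN={a:+, c:-, d:-, f:-; rest ⊤} | OUT={a:+, b:+, c:-, d:-, f:-; rest ⊤}
  B5: | IN={a:+, c:-, d:-, f:-; rest ⊤} | OUT={a:+, c:-, d:-, f:-; rest ⊤}
  B6: | IN={a:+, c:-, d:-, f:-; rest ⊤} | OUT={a:+, c:-, d:-, e:-, f:-; rest ⊤}
  B7: | IN={a:+, c:-, d:-, e:-, f:-; rest ⊤} | OUT={a:+, c:-, e:-, f:-; rest ⊤}
  B8: | IN={a:+, c:-, f:-; rest ⊤} | OUT={a:+, c:-, f:-; rest ⊤}
  B9: | IN={a:+, c:-, f:-; rest ⊤} | OUT={a:+, b:0, c:-, e:-, f:-; rest ⊤}

Merge at B1: IN[B1] = OUT[B0] = {a: +, b: ⊤, c: -, d: ⊤, e: ⊤, f: -}
Applying B1's transfer function to that IN value gives OUT[B1] (row B1 above).

Answer: {a: +, b: ⊤, c: +, d: ⊤, e: ⊤, f: -}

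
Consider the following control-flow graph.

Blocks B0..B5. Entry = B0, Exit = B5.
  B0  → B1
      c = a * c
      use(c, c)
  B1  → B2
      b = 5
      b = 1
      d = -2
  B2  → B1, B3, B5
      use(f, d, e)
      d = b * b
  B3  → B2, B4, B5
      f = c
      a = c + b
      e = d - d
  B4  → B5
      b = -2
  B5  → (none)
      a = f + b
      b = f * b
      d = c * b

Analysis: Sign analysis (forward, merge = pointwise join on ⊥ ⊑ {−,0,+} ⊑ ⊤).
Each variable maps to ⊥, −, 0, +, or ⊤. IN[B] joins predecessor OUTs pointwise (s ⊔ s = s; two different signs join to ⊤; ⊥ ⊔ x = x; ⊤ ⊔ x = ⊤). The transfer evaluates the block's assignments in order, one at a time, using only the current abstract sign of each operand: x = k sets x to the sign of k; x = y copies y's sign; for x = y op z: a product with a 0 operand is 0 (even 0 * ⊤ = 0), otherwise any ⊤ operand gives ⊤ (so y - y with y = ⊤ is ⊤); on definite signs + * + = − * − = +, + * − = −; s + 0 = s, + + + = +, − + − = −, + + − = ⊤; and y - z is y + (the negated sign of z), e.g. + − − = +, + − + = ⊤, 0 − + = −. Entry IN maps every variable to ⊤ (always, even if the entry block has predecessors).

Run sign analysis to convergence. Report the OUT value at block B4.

Answer: {a: ⊤, b: -, c: ⊤, d: +, e: ⊤, f: ⊤}

Trace:
Fixpoint table:
  B0:   IN=(all ⊤)   OUT=(all ⊤)
  B1:   IN=(all ⊤)   OUT={b:+, d:-; rest ⊤}
  B2:   IN={b:+; rest ⊤}   OUT={b:+, d:+; rest ⊤}
  B3:   IN={b:+, d:+; rest ⊤}   OUT={b:+, d:+; rest ⊤}
  B4:   IN={b:+, d:+; rest ⊤}   OUT={b:-, d:+; rest ⊤}
  B5:   IN={d:+; rest ⊤}   OUT=(all ⊤)

Merge at B4: IN[B4] = OUT[B3] = {a: ⊤, b: +, c: ⊤, d: +, e: ⊤, f: ⊤}
Applying B4's transfer function to that IN value gives OUT[B4] (row B4 above).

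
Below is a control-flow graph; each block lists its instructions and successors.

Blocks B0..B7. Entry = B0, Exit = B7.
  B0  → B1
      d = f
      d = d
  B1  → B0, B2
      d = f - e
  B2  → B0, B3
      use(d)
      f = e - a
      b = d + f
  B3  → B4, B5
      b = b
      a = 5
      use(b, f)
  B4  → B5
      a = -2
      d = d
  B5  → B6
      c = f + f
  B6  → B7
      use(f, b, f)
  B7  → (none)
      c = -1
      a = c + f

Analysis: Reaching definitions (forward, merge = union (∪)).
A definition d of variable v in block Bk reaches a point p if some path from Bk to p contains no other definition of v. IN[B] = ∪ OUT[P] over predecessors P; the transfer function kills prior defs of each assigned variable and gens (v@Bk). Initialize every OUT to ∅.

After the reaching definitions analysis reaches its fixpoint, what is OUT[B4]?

Answer: {a@B4, b@B3, d@B4, f@B2}

Working:
Converged values:
  B0:   IN={b@B2, d@B1, f@B2}   OUT={b@B2, d@B0, f@B2}
  B1:   IN={b@B2, d@B0, f@B2}   OUT={b@B2, d@B1, f@B2}
  B2:   IN={b@B2, d@B1, f@B2}   OUT={b@B2, d@B1, f@B2}
  B3:   IN={b@B2, d@B1, f@B2}   OUT={a@B3, b@B3, d@B1, f@B2}
  B4:   IN={a@B3, b@B3, d@B1, f@B2}   OUT={a@B4, b@B3, d@B4, f@B2}
  B5:   IN={a@B3, a@B4, b@B3, d@B1, d@B4, f@B2}   OUT={a@B3, a@B4, b@B3, c@B5, d@B1, d@B4, f@B2}
  B6:   IN={a@B3, a@B4, b@B3, c@B5, d@B1, d@B4, f@B2}   OUT={a@B3, a@B4, b@B3, c@B5, d@B1, d@B4, f@B2}
  B7:   IN={a@B3, a@B4, b@B3, c@B5, d@B1, d@B4, f@B2}   OUT={a@B7, b@B3, c@B7, d@B1, d@B4, f@B2}

Merge at B4: IN[B4] = OUT[B3] = {a@B3, b@B3, d@B1, f@B2}
Applying B4's transfer function to that IN value gives OUT[B4] (row B4 above).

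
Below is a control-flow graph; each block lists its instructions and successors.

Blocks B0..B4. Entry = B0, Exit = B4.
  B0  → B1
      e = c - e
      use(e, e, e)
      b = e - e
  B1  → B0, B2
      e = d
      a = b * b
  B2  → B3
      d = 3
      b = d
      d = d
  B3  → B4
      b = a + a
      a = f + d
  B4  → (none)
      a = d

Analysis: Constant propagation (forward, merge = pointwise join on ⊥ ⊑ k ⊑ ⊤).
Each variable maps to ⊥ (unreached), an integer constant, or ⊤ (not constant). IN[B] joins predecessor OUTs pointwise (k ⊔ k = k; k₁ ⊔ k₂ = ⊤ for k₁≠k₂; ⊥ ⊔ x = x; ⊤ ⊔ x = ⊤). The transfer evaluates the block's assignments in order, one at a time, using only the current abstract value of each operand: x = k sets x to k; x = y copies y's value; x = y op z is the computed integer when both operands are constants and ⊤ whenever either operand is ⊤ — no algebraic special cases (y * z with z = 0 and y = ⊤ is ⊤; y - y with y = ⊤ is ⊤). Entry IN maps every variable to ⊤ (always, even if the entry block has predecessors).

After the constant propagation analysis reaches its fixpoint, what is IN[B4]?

Answer: {a: ⊤, b: ⊤, c: ⊤, d: 3, e: ⊤, f: ⊤}

Working:
Fixpoint table:
  B0:  IN=(all ⊤)  OUT=(all ⊤)
  B1:  IN=(all ⊤)  OUT=(all ⊤)
  B2:  IN=(all ⊤)  OUT={b:3, d:3; rest ⊤}
  B3:  IN={b:3, d:3; rest ⊤}  OUT={d:3; rest ⊤}
  B4:  IN={d:3; rest ⊤}  OUT={a:3, d:3; rest ⊤}

Merge at B4: IN[B4] = OUT[B3] = {a: ⊤, b: ⊤, c: ⊤, d: 3, e: ⊤, f: ⊤}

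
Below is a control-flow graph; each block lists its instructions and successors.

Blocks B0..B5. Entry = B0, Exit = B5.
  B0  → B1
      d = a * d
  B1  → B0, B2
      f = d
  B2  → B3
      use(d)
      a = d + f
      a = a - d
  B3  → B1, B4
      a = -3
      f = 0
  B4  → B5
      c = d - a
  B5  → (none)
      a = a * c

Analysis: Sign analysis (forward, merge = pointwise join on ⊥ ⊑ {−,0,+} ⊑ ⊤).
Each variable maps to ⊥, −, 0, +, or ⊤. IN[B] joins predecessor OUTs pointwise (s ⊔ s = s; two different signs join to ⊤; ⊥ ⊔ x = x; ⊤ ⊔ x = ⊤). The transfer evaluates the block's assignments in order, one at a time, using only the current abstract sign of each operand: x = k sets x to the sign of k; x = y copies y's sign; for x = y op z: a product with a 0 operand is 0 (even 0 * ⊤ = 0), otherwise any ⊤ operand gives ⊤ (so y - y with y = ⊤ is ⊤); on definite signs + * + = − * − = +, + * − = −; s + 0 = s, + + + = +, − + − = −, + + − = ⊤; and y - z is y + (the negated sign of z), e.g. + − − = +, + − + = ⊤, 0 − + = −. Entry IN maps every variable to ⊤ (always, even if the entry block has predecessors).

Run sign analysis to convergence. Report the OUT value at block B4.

Per-block solution:
  B0:   IN=(all ⊤)   OUT=(all ⊤)
  B1:   IN=(all ⊤)   OUT=(all ⊤)
  B2:   IN=(all ⊤)   OUT=(all ⊤)
  B3:   IN=(all ⊤)   OUT={a:-, f:0; rest ⊤}
  B4:   IN={a:-, f:0; rest ⊤}   OUT={a:-, f:0; rest ⊤}
  B5:   IN={a:-, f:0; rest ⊤}   OUT={f:0; rest ⊤}

Merge at B4: IN[B4] = OUT[B3] = {a: -, b: ⊤, c: ⊤, d: ⊤, e: ⊤, f: 0}
Applying B4's transfer function to that IN value gives OUT[B4] (row B4 above).

Answer: {a: -, b: ⊤, c: ⊤, d: ⊤, e: ⊤, f: 0}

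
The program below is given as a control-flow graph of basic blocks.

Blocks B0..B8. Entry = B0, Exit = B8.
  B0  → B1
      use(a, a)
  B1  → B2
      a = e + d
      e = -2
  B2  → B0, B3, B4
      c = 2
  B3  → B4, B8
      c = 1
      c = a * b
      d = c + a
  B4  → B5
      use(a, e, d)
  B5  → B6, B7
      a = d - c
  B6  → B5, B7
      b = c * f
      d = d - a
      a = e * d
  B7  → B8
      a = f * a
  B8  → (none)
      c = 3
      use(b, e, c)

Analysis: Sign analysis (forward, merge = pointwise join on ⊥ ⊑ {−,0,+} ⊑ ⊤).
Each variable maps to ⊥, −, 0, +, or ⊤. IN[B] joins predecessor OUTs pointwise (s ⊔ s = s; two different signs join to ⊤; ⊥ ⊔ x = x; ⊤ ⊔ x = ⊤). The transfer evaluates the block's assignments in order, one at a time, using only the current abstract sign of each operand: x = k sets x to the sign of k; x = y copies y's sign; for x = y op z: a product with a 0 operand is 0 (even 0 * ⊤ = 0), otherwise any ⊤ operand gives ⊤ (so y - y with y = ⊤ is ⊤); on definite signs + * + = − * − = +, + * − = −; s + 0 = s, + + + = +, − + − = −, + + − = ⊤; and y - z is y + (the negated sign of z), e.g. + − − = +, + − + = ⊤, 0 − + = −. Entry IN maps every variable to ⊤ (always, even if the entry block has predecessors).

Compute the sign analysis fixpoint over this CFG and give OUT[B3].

Fixpoint table:
  B0:   IN=(all ⊤)   OUT=(all ⊤)
  B1:   IN=(all ⊤)   OUT={e:-; rest ⊤}
  B2:   IN={e:-; rest ⊤}   OUT={c:+, e:-; rest ⊤}
  B3:   IN={c:+, e:-; rest ⊤}   OUT={e:-; rest ⊤}
  B4:   IN={e:-; rest ⊤}   OUT={e:-; rest ⊤}
  B5:   IN={e:-; rest ⊤}   OUT={e:-; rest ⊤}
  B6:   IN={e:-; rest ⊤}   OUT={e:-; rest ⊤}
  B7:   IN={e:-; rest ⊤}   OUT={e:-; rest ⊤}
  B8:   IN={e:-; rest ⊤}   OUT={c:+, e:-; rest ⊤}

Merge at B3: IN[B3] = OUT[B2] = {a: ⊤, b: ⊤, c: +, d: ⊤, e: -, f: ⊤}
Applying B3's transfer function to that IN value gives OUT[B3] (row B3 above).

Answer: {a: ⊤, b: ⊤, c: ⊤, d: ⊤, e: -, f: ⊤}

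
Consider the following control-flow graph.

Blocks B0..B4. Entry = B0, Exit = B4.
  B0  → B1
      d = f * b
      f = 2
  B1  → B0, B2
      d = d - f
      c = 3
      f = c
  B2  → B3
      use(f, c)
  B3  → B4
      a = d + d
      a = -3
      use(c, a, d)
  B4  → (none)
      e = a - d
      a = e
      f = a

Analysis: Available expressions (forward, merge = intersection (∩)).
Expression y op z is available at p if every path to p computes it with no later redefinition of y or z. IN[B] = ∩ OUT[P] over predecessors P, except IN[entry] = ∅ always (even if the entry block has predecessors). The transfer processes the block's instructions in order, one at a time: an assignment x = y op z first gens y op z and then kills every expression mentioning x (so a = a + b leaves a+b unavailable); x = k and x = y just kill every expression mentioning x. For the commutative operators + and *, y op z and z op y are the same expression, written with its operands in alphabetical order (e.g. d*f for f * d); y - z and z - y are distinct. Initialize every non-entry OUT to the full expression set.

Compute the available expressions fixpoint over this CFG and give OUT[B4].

Answer: {d+d}

Working:
Per-block solution:
  B0: | IN={} | OUT={}
  B1: | IN={} | OUT={}
  B2: | IN={} | OUT={}
  B3: | IN={} | OUT={d+d}
  B4: | IN={d+d} | OUT={d+d}

Merge at B4: IN[B4] = OUT[B3] = {d+d}
Applying B4's transfer function to that IN value gives OUT[B4] (row B4 above).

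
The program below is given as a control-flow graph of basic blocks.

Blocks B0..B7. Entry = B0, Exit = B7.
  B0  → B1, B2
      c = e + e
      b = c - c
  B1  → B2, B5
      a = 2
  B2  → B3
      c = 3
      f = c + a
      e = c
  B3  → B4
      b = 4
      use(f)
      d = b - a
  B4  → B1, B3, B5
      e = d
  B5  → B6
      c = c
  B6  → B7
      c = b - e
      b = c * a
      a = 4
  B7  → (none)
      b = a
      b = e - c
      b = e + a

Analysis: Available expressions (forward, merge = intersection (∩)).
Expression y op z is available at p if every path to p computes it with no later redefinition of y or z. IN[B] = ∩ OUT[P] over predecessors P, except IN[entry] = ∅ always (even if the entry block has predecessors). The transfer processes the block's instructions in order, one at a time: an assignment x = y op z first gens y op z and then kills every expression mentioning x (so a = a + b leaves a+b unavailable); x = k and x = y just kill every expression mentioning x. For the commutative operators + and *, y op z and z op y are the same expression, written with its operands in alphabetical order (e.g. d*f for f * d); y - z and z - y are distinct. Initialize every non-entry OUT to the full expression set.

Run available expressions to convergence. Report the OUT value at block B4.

Answer: {a+c, b-a}

Trace:
Per-block solution:
  B0:   IN={}   OUT={c-c, e+e}
  B1:   IN={}   OUT={}
  B2:   IN={}   OUT={a+c}
  B3:   IN={a+c}   OUT={a+c, b-a}
  B4:   IN={a+c, b-a}   OUT={a+c, b-a}
  B5:   IN={}   OUT={}
  B6:   IN={}   OUT={}
  B7:   IN={}   OUT={a+e, e-c}

Merge at B4: IN[B4] = OUT[B3] = {a+c, b-a}
Applying B4's transfer function to that IN value gives OUT[B4] (row B4 above).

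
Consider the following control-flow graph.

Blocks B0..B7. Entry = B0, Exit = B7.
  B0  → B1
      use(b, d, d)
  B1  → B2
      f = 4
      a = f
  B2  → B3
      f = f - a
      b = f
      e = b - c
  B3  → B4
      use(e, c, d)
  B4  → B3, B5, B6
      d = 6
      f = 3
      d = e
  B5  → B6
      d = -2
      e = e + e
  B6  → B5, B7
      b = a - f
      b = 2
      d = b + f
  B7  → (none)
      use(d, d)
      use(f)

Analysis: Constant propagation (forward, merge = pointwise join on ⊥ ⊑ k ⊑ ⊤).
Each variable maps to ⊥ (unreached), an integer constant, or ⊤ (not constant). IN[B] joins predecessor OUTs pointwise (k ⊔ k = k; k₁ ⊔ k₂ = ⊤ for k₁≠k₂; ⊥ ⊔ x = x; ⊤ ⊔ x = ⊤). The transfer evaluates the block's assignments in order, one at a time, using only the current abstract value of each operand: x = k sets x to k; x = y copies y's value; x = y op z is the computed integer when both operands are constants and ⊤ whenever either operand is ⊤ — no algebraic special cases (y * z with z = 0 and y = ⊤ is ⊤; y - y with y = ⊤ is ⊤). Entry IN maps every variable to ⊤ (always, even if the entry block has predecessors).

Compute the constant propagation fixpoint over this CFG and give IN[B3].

Answer: {a: 4, b: 0, c: ⊤, d: ⊤, e: ⊤, f: ⊤}

Working:
Converged values:
  B0:  IN=(all ⊤)  OUT=(all ⊤)
  B1:  IN=(all ⊤)  OUT={a:4, f:4; rest ⊤}
  B2:  IN={a:4, f:4; rest ⊤}  OUT={a:4, b:0, f:0; rest ⊤}
  B3:  IN={a:4, b:0; rest ⊤}  OUT={a:4, b:0; rest ⊤}
  B4:  IN={a:4, b:0; rest ⊤}  OUT={a:4, b:0, f:3; rest ⊤}
  B5:  IN={a:4, f:3; rest ⊤}  OUT={a:4, d:-2, f:3; rest ⊤}
  B6:  IN={a:4, f:3; rest ⊤}  OUT={a:4, b:2, d:5, f:3; rest ⊤}
  B7:  IN={a:4, b:2, d:5, f:3; rest ⊤}  OUT={a:4, b:2, d:5, f:3; rest ⊤}

Merge at B3: IN[B3] = OUT[B2] ⊔ OUT[B4] = {a: 4, b: 0, c: ⊤, d: ⊤, e: ⊤, f: ⊤}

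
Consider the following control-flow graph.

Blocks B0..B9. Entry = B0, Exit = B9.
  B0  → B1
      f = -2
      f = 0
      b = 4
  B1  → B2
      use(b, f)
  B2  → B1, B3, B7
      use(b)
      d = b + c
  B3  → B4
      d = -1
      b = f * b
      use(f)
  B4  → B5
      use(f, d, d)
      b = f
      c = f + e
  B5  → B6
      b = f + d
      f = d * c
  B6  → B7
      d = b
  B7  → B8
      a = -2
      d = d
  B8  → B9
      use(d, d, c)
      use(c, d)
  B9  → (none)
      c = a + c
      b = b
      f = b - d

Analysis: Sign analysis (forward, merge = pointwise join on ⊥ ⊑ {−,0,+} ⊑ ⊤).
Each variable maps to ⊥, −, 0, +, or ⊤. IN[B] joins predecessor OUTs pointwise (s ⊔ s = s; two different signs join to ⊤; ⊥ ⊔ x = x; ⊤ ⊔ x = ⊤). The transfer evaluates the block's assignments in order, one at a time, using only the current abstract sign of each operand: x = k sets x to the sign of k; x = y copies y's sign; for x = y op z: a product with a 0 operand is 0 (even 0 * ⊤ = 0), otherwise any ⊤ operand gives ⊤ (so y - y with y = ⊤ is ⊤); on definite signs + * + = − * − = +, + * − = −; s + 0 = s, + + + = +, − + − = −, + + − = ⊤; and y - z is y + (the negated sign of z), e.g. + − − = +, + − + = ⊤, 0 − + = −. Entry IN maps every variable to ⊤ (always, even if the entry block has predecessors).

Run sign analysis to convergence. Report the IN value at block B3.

Per-block solution:
  B0: | IN=(all ⊤) | OUT={b:+, f:0; rest ⊤}
  B1: | IN={b:+, f:0; rest ⊤} | OUT={b:+, f:0; rest ⊤}
  B2: | IN={b:+, f:0; rest ⊤} | OUT={b:+, f:0; rest ⊤}
  B3: | IN={b:+, f:0; rest ⊤} | OUT={b:0, d:-, f:0; rest ⊤}
  B4: | IN={b:0, d:-, f:0; rest ⊤} | OUT={b:0, d:-, f:0; rest ⊤}
  B5: | IN={b:0, d:-, f:0; rest ⊤} | OUT={b:-, d:-; rest ⊤}
  B6: | IN={b:-, d:-; rest ⊤} | OUT={b:-, d:-; rest ⊤}
  B7: | IN=(all ⊤) | OUT={a:-; rest ⊤}
  B8: | IN={a:-; rest ⊤} | OUT={a:-; rest ⊤}
  B9: | IN={a:-; rest ⊤} | OUT={a:-; rest ⊤}

Merge at B3: IN[B3] = OUT[B2] = {a: ⊤, b: +, c: ⊤, d: ⊤, e: ⊤, f: 0}

Answer: {a: ⊤, b: +, c: ⊤, d: ⊤, e: ⊤, f: 0}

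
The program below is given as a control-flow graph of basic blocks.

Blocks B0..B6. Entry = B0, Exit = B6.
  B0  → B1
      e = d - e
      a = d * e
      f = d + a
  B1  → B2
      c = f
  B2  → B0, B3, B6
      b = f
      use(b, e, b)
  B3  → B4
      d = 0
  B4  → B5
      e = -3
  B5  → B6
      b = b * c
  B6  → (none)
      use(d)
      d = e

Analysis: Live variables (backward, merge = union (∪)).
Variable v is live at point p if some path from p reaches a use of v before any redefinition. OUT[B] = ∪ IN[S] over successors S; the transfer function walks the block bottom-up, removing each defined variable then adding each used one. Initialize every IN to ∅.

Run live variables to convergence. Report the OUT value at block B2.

Answer: {b, c, d, e}

Trace:
Per-block solution:
  B0: | IN={d, e} | OUT={d, e, f}
  B1: | IN={d, e, f} | OUT={c, d, e, f}
  B2: | IN={c, d, e, f} | OUT={b, c, d, e}
  B3: | IN={b, c} | OUT={b, c, d}
  B4: | IN={b, c, d} | OUT={b, c, d, e}
  B5: | IN={b, c, d, e} | OUT={d, e}
  B6: | IN={d, e} | OUT={}

Merge at B2: OUT[B2] = IN[B0] ⊔ IN[B3] ⊔ IN[B6] = {b, c, d, e}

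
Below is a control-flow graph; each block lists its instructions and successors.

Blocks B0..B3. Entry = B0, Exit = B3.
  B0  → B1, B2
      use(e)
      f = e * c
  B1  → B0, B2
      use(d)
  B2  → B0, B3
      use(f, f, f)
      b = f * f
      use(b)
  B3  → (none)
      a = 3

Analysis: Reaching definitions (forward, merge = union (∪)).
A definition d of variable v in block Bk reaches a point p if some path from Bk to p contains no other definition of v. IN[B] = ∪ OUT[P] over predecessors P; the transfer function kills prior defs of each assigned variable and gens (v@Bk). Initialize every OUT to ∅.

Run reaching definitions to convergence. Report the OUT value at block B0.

Answer: {b@B2, f@B0}

Trace:
Fixpoint table:
  B0:   IN={b@B2, f@B0}   OUT={b@B2, f@B0}
  B1:   IN={b@B2, f@B0}   OUT={b@B2, f@B0}
  B2:   IN={b@B2, f@B0}   OUT={b@B2, f@B0}
  B3:   IN={b@B2, f@B0}   OUT={a@B3, b@B2, f@B0}

Merge at B0 (entry node, so the boundary value {} is joined with the incoming edge(s)): IN[B0] = {} ⊔ OUT[B1] ⊔ OUT[B2] = {b@B2, f@B0}
Applying B0's transfer function to that IN value gives OUT[B0] (row B0 above).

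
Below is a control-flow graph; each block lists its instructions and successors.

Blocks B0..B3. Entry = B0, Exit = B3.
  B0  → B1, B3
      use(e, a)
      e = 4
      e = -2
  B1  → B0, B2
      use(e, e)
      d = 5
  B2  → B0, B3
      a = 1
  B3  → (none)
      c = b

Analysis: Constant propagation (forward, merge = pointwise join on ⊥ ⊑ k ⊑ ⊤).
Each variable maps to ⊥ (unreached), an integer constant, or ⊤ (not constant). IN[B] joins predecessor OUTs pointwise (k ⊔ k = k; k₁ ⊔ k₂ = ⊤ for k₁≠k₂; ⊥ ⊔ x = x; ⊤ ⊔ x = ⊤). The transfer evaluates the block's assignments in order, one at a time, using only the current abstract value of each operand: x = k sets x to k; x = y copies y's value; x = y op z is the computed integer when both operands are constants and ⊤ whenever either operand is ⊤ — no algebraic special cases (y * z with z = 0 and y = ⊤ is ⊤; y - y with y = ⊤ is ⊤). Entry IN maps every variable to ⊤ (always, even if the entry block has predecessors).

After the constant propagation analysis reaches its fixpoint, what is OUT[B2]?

Answer: {a: 1, b: ⊤, c: ⊤, d: 5, e: -2, f: ⊤}

Trace:
Converged values:
  B0:   IN=(all ⊤)   OUT={e:-2; rest ⊤}
  B1:   IN={e:-2; rest ⊤}   OUT={d:5, e:-2; rest ⊤}
  B2:   IN={d:5, e:-2; rest ⊤}   OUT={a:1, d:5, e:-2; rest ⊤}
  B3:   IN={e:-2; rest ⊤}   OUT={e:-2; rest ⊤}

Merge at B2: IN[B2] = OUT[B1] = {a: ⊤, b: ⊤, c: ⊤, d: 5, e: -2, f: ⊤}
Applying B2's transfer function to that IN value gives OUT[B2] (row B2 above).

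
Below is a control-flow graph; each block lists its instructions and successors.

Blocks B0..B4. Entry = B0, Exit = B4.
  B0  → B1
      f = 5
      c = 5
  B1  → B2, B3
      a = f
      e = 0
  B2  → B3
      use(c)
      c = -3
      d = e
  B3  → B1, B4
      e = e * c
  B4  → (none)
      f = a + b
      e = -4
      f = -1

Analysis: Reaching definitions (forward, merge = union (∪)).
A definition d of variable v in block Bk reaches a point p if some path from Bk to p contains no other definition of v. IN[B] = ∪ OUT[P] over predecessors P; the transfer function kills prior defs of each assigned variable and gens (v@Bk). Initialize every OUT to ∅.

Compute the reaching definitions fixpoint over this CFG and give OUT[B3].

Fixpoint table:
  B0:  IN={}  OUT={c@B0, f@B0}
  B1:  IN={a@B1, c@B0, c@B2, d@B2, e@B3, f@B0}  OUT={a@B1, c@B0, c@B2, d@B2, e@B1, f@B0}
  B2:  IN={a@B1, c@B0, c@B2, d@B2, e@B1, f@B0}  OUT={a@B1, c@B2, d@B2, e@B1, f@B0}
  B3:  IN={a@B1, c@B0, c@B2, d@B2, e@B1, f@B0}  OUT={a@B1, c@B0, c@B2, d@B2, e@B3, f@B0}
  B4:  IN={a@B1, c@B0, c@B2, d@B2, e@B3, f@B0}  OUT={a@B1, c@B0, c@B2, d@B2, e@B4, f@B4}

Merge at B3: IN[B3] = OUT[B1] ⊔ OUT[B2] = {a@B1, c@B0, c@B2, d@B2, e@B1, f@B0}
Applying B3's transfer function to that IN value gives OUT[B3] (row B3 above).

Answer: {a@B1, c@B0, c@B2, d@B2, e@B3, f@B0}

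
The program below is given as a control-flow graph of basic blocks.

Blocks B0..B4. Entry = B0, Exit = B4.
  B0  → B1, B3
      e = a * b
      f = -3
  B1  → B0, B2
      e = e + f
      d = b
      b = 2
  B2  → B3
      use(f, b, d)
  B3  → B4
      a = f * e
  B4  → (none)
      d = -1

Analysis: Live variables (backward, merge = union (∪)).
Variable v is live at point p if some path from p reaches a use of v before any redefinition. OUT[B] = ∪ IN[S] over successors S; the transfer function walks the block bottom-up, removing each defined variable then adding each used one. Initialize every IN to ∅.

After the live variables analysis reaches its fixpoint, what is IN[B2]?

Converged values:
  B0:   IN={a, b}   OUT={a, b, e, f}
  B1:   IN={a, b, e, f}   OUT={a, b, d, e, f}
  B2:   IN={b, d, e, f}   OUT={e, f}
  B3:   IN={e, f}   OUT={}
  B4:   IN={}   OUT={}

Merge at B2: OUT[B2] = IN[B3] = {e, f}
Applying B2's transfer function to that OUT value gives IN[B2] (row B2 above).

Answer: {b, d, e, f}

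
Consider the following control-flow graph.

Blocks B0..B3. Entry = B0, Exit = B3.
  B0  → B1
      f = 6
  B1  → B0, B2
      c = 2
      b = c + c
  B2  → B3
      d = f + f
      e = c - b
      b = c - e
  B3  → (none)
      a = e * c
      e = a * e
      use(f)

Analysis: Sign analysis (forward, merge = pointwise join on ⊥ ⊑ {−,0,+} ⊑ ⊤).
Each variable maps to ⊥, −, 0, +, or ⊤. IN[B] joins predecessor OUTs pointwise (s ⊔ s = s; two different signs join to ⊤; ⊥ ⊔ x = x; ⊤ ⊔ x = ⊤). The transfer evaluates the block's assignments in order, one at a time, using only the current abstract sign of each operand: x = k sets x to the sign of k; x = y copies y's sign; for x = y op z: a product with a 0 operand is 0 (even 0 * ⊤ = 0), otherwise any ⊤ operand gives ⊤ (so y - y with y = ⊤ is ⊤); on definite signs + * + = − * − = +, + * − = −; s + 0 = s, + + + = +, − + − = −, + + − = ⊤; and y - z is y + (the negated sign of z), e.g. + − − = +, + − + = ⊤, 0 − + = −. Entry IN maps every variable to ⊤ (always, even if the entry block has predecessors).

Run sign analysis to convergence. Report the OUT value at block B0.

Per-block solution:
  B0:   IN=(all ⊤)   OUT={f:+; rest ⊤}
  B1:   IN={f:+; rest ⊤}   OUT={b:+, c:+, f:+; rest ⊤}
  B2:   IN={b:+, c:+, f:+; rest ⊤}   OUT={c:+, d:+, f:+; rest ⊤}
  B3:   IN={c:+, d:+, f:+; rest ⊤}   OUT={c:+, d:+, f:+; rest ⊤}

Merge at B0 (entry node, so the boundary value (all ⊤) is joined with the incoming edge(s)): IN[B0] = (all ⊤) ⊔ OUT[B1] = {a: ⊤, b: ⊤, c: ⊤, d: ⊤, e: ⊤, f: ⊤}
Applying B0's transfer function to that IN value gives OUT[B0] (row B0 above).

Answer: {a: ⊤, b: ⊤, c: ⊤, d: ⊤, e: ⊤, f: +}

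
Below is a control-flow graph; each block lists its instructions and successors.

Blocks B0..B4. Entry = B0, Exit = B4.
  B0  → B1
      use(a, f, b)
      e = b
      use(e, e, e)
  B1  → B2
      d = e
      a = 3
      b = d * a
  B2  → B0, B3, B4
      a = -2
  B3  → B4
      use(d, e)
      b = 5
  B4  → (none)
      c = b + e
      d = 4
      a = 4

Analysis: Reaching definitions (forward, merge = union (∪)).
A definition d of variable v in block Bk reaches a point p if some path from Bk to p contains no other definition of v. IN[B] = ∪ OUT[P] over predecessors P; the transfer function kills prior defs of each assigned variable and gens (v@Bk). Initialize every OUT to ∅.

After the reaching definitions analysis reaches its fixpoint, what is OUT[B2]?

Answer: {a@B2, b@B1, d@B1, e@B0}

Working:
Per-block solution:
  B0: | IN={a@B2, b@B1, d@B1, e@B0} | OUT={a@B2, b@B1, d@B1, e@B0}
  B1: | IN={a@B2, b@B1, d@B1, e@B0} | OUT={a@B1, b@B1, d@B1, e@B0}
  B2: | IN={a@B1, b@B1, d@B1, e@B0} | OUT={a@B2, b@B1, d@B1, e@B0}
  B3: | IN={a@B2, b@B1, d@B1, e@B0} | OUT={a@B2, b@B3, d@B1, e@B0}
  B4: | IN={a@B2, b@B1, b@B3, d@B1, e@B0} | OUT={a@B4, b@B1, b@B3, c@B4, d@B4, e@B0}

Merge at B2: IN[B2] = OUT[B1] = {a@B1, b@B1, d@B1, e@B0}
Applying B2's transfer function to that IN value gives OUT[B2] (row B2 above).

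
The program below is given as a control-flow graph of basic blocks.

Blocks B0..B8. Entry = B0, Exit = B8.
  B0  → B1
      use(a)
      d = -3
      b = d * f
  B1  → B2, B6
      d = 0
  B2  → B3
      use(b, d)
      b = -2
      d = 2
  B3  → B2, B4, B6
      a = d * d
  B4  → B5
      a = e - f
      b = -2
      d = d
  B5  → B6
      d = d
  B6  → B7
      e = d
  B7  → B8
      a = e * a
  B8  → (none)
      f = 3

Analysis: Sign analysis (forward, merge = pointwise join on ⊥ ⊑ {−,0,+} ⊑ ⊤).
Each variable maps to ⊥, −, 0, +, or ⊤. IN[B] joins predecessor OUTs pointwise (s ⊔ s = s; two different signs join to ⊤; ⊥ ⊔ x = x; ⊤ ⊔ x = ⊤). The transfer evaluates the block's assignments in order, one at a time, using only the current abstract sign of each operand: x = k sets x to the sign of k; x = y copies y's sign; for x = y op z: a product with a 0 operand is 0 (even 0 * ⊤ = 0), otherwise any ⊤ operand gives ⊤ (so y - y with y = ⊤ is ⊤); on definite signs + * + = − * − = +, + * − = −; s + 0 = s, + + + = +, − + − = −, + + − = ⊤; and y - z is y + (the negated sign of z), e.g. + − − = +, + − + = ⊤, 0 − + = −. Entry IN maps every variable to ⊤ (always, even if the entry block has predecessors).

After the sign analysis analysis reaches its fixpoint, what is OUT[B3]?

Answer: {a: +, b: -, c: ⊤, d: +, e: ⊤, f: ⊤}

Trace:
Per-block solution:
  B0:   IN=(all ⊤)   OUT={d:-; rest ⊤}
  B1:   IN={d:-; rest ⊤}   OUT={d:0; rest ⊤}
  B2:   IN=(all ⊤)   OUT={b:-, d:+; rest ⊤}
  B3:   IN={b:-, d:+; rest ⊤}   OUT={a:+, b:-, d:+; rest ⊤}
  B4:   IN={a:+, b:-, d:+; rest ⊤}   OUT={b:-, d:+; rest ⊤}
  B5:   IN={b:-, d:+; rest ⊤}   OUT={b:-, d:+; rest ⊤}
  B6:   IN=(all ⊤)   OUT=(all ⊤)
  B7:   IN=(all ⊤)   OUT=(all ⊤)
  B8:   IN=(all ⊤)   OUT={f:+; rest ⊤}

Merge at B3: IN[B3] = OUT[B2] = {a: ⊤, b: -, c: ⊤, d: +, e: ⊤, f: ⊤}
Applying B3's transfer function to that IN value gives OUT[B3] (row B3 above).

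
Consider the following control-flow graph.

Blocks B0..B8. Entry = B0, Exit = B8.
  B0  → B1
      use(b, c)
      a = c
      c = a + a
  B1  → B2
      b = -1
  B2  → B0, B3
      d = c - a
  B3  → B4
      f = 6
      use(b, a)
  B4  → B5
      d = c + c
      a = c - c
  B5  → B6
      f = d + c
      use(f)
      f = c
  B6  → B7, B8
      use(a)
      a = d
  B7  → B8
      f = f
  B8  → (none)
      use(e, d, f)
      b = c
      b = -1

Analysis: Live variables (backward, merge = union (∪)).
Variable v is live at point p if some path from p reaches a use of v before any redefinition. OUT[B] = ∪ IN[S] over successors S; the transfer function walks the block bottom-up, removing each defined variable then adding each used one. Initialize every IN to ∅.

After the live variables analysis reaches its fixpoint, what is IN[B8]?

Per-block solution:
  B0:  IN={b, c, e}  OUT={a, c, e}
  B1:  IN={a, c, e}  OUT={a, b, c, e}
  B2:  IN={a, b, c, e}  OUT={a, b, c, e}
  B3:  IN={a, b, c, e}  OUT={c, e}
  B4:  IN={c, e}  OUT={a, c, d, e}
  B5:  IN={a, c, d, e}  OUT={a, c, d, e, f}
  B6:  IN={a, c, d, e, f}  OUT={c, d, e, f}
  B7:  IN={c, d, e, f}  OUT={c, d, e, f}
  B8:  IN={c, d, e, f}  OUT={}

B8 is the boundary node: OUT[B8] = {}
Applying B8's transfer function to that OUT value gives IN[B8] (row B8 above).

Answer: {c, d, e, f}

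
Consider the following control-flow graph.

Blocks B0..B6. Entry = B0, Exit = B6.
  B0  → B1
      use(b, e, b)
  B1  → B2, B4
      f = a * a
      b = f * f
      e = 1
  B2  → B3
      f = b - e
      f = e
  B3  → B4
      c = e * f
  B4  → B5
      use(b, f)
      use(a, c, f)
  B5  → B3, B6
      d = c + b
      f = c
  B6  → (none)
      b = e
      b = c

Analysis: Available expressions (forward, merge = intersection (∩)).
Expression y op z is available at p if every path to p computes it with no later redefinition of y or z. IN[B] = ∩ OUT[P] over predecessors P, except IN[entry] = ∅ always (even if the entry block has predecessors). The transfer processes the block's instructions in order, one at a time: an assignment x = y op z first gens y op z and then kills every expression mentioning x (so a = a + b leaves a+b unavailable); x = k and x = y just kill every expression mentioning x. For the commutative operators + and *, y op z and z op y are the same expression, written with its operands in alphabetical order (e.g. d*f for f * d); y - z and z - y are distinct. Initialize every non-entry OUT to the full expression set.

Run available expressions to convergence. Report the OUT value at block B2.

Per-block solution:
  B0:  IN={}  OUT={}
  B1:  IN={}  OUT={a*a, f*f}
  B2:  IN={a*a, f*f}  OUT={a*a, b-e}
  B3:  IN={a*a}  OUT={a*a, e*f}
  B4:  IN={a*a}  OUT={a*a}
  B5:  IN={a*a}  OUT={a*a, b+c}
  B6:  IN={a*a, b+c}  OUT={a*a}

Merge at B2: IN[B2] = OUT[B1] = {a*a, f*f}
Applying B2's transfer function to that IN value gives OUT[B2] (row B2 above).

Answer: {a*a, b-e}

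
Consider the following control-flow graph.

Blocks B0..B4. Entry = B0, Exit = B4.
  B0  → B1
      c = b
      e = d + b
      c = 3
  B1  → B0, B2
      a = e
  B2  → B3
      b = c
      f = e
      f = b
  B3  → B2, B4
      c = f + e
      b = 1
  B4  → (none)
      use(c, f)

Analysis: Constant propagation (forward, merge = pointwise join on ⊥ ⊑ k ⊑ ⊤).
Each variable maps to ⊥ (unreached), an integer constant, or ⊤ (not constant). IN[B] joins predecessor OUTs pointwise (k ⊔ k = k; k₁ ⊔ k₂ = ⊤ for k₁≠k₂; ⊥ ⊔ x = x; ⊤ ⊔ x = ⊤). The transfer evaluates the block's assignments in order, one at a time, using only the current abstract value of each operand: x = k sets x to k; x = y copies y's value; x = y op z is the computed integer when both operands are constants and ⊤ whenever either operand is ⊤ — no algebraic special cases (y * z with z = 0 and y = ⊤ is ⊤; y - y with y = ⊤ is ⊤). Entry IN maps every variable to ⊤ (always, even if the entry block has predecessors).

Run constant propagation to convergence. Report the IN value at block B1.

Answer: {a: ⊤, b: ⊤, c: 3, d: ⊤, e: ⊤, f: ⊤}

Working:
Per-block solution:
  B0:   IN=(all ⊤)   OUT={c:3; rest ⊤}
  B1:   IN={c:3; rest ⊤}   OUT={c:3; rest ⊤}
  B2:   IN=(all ⊤)   OUT=(all ⊤)
  B3:   IN=(all ⊤)   OUT={b:1; rest ⊤}
  B4:   IN={b:1; rest ⊤}   OUT={b:1; rest ⊤}

Merge at B1: IN[B1] = OUT[B0] = {a: ⊤, b: ⊤, c: 3, d: ⊤, e: ⊤, f: ⊤}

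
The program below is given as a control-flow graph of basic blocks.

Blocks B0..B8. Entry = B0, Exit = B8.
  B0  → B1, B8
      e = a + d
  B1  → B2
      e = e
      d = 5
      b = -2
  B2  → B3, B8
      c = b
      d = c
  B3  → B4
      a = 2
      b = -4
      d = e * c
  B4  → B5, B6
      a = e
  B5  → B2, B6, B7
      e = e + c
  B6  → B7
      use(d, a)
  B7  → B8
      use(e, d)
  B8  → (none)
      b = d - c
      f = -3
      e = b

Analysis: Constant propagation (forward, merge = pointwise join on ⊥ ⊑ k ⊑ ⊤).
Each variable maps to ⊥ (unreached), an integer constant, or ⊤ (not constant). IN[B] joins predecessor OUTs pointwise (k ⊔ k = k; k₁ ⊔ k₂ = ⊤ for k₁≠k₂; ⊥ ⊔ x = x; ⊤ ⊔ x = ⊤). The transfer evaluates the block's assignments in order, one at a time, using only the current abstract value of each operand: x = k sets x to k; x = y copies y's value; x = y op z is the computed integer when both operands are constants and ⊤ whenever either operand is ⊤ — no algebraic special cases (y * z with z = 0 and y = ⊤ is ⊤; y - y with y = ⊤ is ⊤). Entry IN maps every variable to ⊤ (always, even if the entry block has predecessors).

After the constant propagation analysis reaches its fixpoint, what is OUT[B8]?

Per-block solution:
  B0:  IN=(all ⊤)  OUT=(all ⊤)
  B1:  IN=(all ⊤)  OUT={b:-2, d:5; rest ⊤}
  B2:  IN=(all ⊤)  OUT=(all ⊤)
  B3:  IN=(all ⊤)  OUT={a:2, b:-4; rest ⊤}
  B4:  IN={a:2, b:-4; rest ⊤}  OUT={b:-4; rest ⊤}
  B5:  IN={b:-4; rest ⊤}  OUT={b:-4; rest ⊤}
  B6:  IN={b:-4; rest ⊤}  OUT={b:-4; rest ⊤}
  B7:  IN={b:-4; rest ⊤}  OUT={b:-4; rest ⊤}
  B8:  IN=(all ⊤)  OUT={f:-3; rest ⊤}

Merge at B8: IN[B8] = OUT[B0] ⊔ OUT[B2] ⊔ OUT[B7] = {a: ⊤, b: ⊤, c: ⊤, d: ⊤, e: ⊤, f: ⊤}
Applying B8's transfer function to that IN value gives OUT[B8] (row B8 above).

Answer: {a: ⊤, b: ⊤, c: ⊤, d: ⊤, e: ⊤, f: -3}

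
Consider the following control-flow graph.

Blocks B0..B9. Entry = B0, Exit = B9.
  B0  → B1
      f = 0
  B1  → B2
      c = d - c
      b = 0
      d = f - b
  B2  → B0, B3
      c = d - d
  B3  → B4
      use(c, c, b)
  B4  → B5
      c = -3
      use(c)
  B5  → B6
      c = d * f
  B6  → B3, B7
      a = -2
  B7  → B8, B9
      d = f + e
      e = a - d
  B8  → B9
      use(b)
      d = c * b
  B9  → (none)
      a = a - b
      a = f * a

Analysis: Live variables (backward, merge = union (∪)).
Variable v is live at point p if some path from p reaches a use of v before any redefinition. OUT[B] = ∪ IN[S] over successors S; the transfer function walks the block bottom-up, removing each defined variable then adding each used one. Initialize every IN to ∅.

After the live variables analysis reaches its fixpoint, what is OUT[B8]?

Converged values:
  B0:   IN={c, d, e}   OUT={c, d, e, f}
  B1:   IN={c, d, e, f}   OUT={b, d, e, f}
  B2:   IN={b, d, e, f}   OUT={b, c, d, e, f}
  B3:   IN={b, c, d, e, f}   OUT={b, d, e, f}
  B4:   IN={b, d, e, f}   OUT={b, d, e, f}
  B5:   IN={b, d, e, f}   OUT={b, c, d, e, f}
  B6:   IN={b, c, d, e, f}   OUT={a, b, c, d, e, f}
  B7:   IN={a, b, c, e, f}   OUT={a, b, c, f}
  B8:   IN={a, b, c, f}   OUT={a, b, f}
  B9:   IN={a, b, f}   OUT={}

Merge at B8: OUT[B8] = IN[B9] = {a, b, f}

Answer: {a, b, f}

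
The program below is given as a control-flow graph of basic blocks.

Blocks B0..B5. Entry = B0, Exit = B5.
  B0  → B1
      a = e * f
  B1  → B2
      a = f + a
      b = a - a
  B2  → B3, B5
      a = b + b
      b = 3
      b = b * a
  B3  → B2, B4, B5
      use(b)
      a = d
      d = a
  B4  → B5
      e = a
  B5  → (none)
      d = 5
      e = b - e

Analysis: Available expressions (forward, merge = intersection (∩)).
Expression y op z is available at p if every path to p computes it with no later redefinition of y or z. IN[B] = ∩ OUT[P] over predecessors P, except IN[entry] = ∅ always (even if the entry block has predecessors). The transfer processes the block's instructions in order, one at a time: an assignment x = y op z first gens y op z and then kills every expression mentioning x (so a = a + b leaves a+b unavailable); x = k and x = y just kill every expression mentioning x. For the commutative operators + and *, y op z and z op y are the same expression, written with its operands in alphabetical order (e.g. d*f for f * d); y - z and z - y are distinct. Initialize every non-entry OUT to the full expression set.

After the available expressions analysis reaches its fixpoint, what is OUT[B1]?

Per-block solution:
  B0: | IN={} | OUT={e*f}
  B1: | IN={e*f} | OUT={a-a, e*f}
  B2: | IN={e*f} | OUT={e*f}
  B3: | IN={e*f} | OUT={e*f}
  B4: | IN={e*f} | OUT={}
  B5: | IN={} | OUT={}

Merge at B1: IN[B1] = OUT[B0] = {e*f}
Applying B1's transfer function to that IN value gives OUT[B1] (row B1 above).

Answer: {a-a, e*f}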